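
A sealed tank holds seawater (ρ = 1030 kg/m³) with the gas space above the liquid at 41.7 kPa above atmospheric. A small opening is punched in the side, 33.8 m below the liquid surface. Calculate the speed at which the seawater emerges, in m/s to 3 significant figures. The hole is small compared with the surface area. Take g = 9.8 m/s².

Take point 1 at the surface (v₁ ≈ 0) and point 2 at the hole (at atmospheric pressure). Bernoulli: P₁ + ρg h = P_atm + ½ρv₂².
With P₁ − P_atm = 41700 Pa, v₂ = √(2gh + 2ΔP/ρ) = √(2·9.8·33.8 + 2·41700/1030) = 27.3 m/s.

27.3 m/s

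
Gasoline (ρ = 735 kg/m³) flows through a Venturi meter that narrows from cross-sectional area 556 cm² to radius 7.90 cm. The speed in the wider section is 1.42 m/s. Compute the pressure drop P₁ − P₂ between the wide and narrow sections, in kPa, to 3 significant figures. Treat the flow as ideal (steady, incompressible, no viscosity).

Continuity gives A₁v₁ = A₂v₂, so v₂ = (556 cm²)/(196 cm²) × 1.42 m/s = 4.03 m/s.
Bernoulli (h₁ = h₂): P₁ − P₂ = ½ρ(v₂² − v₁²).
P₁ − P₂ = ½·735·(4.03² − 1.42²) = ½·735·14.2 = 5220 Pa.

5.22 kPa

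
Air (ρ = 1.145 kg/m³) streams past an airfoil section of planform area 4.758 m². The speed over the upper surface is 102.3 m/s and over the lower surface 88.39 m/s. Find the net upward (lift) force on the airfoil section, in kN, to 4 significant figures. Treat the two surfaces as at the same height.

The faster flow above has the lower pressure; Bernoulli (same height) gives ΔP = ½ρ(v_up² − v_low²).
ΔP = ½·1.145·(102.3² − 88.39²) = 1519 Pa.
Lift = ΔP · A = 1519 × 4.758 = 7225 N.

F = 7.225 kN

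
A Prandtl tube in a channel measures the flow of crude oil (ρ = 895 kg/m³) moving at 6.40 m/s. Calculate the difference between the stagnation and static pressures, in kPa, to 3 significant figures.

Bernoulli between the free stream and the stagnation point: ½ρv² = P_stag − P_static.
ΔP = ½·895·6.40² = 18300 Pa.

ΔP ≈ 18.3 kPa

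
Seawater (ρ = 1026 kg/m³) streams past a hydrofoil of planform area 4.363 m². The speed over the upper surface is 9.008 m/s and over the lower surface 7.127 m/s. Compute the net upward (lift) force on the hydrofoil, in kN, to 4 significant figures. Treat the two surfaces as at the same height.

From P + ½ρv² = const at equal height, P_low − P_up = ½ρ(v_up² − v_low²).
ΔP = ½·1026·(9.008² − 7.127²) = 15570 Pa.
Lift = ΔP · A = 15570 × 4.363 = 67930 N.

F ≈ 67.93 kN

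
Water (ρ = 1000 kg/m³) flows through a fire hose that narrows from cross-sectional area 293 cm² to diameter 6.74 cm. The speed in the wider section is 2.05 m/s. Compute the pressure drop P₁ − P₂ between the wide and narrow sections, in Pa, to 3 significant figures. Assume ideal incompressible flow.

The volume flow rate is constant, so v₂ = (A₁/A₂)v₁ = (293/35.7)·2.05 = 16.8 m/s.
Along the horizontal streamline, P + ½ρv² is constant.
P₁ − P₂ = ½·1000·(16.8² − 2.05²) = ½·1000·279 = 140000 Pa.

ΔP ≈ 140000 Pa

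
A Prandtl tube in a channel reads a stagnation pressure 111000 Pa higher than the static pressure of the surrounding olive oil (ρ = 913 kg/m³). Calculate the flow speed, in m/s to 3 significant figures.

v ≈ 15.6 m/s

Bernoulli between the free stream and the stagnation point: ½ρv² = P_stag − P_static.
v = √(2ΔP/ρ) = √(2·111000/913) = 15.6 m/s.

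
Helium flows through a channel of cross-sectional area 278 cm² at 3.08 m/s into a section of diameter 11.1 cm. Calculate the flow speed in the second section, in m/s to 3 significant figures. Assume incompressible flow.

Mass conservation (A₁v₁ = A₂v₂) gives v₂ = 3.08 × 278/96.8 = 8.85 m/s.

v₂ ≈ 8.85 m/s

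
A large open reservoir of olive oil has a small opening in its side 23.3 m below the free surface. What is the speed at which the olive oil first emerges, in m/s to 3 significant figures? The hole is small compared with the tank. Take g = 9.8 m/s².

v ≈ 21.4 m/s

Bernoulli from surface to hole (P equal, v_surface ≈ 0): v = √(2gh) = √(2×9.8×23.3) = 21.4 m/s.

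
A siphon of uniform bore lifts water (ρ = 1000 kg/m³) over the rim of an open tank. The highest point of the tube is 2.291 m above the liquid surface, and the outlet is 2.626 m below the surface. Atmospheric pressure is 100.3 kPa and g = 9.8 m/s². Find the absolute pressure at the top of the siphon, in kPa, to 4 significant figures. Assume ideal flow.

52.11 kPa

The outlet speed comes from Torricelli: v = √(2g·2.626) = 7.174 m/s.
Continuity keeps v the same throughout the tube; from surface to crest, P_atm + 0 = P_top + ½ρv² + ρg·h_top.
P_top = 100300 − ½·1000·7.174² − 1000·9.8·2.291 = 52110 Pa.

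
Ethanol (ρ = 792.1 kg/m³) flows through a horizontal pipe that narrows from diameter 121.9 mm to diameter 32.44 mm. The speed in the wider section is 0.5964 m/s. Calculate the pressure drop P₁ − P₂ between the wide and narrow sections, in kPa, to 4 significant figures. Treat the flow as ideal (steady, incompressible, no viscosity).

ΔP ≈ 27.95 kPa

The volume flow rate is constant, so v₂ = (A₁/A₂)v₁ = (116.7/8.265)·0.5964 = 8.421 m/s.
Bernoulli (h₁ = h₂): P₁ − P₂ = ½ρ(v₂² − v₁²).
P₁ − P₂ = ½·792.1·(8.421² − 0.5964²) = ½·792.1·70.56 = 27950 Pa.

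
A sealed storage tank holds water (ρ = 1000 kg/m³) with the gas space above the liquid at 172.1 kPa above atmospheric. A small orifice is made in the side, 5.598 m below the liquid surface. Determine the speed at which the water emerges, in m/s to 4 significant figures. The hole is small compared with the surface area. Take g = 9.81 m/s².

Take point 1 at the surface (v₁ ≈ 0) and point 2 at the hole (at atmospheric pressure). Bernoulli: P₁ + ρg h = P_atm + ½ρv₂².
With P₁ − P_atm = 172100 Pa, v₂ = √(2gh + 2ΔP/ρ) = √(2·9.81·5.598 + 2·172100/1000) = 21.31 m/s.

21.31 m/s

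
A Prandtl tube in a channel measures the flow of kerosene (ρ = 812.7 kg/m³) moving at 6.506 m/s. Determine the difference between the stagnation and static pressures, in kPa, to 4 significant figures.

The dynamic pressure equals the rise in static pressure at the stagnation point: ΔP = ½ρv².
ΔP = ½·812.7·6.506² = 17200 Pa.

ΔP ≈ 17.20 kPa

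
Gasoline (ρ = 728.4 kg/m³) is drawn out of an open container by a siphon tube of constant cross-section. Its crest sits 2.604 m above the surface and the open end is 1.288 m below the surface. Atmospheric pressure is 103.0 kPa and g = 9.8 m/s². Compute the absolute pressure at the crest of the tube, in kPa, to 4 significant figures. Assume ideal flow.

P_top = 75.22 kPa

From the surface to the outlet (both open to atmosphere, surface at rest): v = √(2g·h_out) = √(2·9.8·1.288) = 5.024 m/s.
The bore is uniform, so the speed at the crest is the same v. Bernoulli surface→crest: P_atm = P_top + ½ρv² + ρg·h_top.
P_top = 103000 − ½·728.4·5.024² − 728.4·9.8·2.604 = 75220 Pa.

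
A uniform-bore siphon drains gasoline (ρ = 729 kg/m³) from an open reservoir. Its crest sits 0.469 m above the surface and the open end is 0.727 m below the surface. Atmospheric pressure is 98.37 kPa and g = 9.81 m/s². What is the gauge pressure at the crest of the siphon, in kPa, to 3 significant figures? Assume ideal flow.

P_gauge ≈ -8.55 kPa

From the surface to the outlet (both open to atmosphere, surface at rest): v = √(2g·h_out) = √(2·9.81·0.727) = 3.78 m/s.
Continuity keeps v the same throughout the tube; from surface to crest, P_atm + 0 = P_top + ½ρv² + ρg·h_top.
P_top = 98370 − ½·729·3.78² − 729·9.81·0.469 = 89800 Pa. So P_gauge = P_top − P_atm = -8550 Pa.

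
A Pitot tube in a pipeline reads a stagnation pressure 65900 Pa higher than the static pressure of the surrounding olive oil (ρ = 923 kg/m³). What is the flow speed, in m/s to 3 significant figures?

v = 11.9 m/s

The dynamic pressure equals the rise in static pressure at the stagnation point: ΔP = ½ρv².
v = √(2ΔP/ρ) = √(2·65900/923) = 11.9 m/s.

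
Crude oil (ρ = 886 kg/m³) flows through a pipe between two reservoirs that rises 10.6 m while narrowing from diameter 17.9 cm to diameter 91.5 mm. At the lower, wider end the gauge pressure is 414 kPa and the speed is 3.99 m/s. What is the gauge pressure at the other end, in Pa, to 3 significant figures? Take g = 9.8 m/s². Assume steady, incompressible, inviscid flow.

P₂ ≈ 226000 Pa

Continuity gives A₁v₁ = A₂v₂, so v₂ = (252 cm²)/(65.8 cm²) × 3.99 m/s = 15.3 m/s.
Applying Bernoulli between the two ends and solving for P₂: P₂ = P₁ + ½ρ(v₁² − v₂²) − ρgΔh.
P₂ = 414000 + ½·886·(3.99² − 15.3²) − 886·9.8·(+10.6) = 414000 + (-96200) − (92000) = 226000 Pa.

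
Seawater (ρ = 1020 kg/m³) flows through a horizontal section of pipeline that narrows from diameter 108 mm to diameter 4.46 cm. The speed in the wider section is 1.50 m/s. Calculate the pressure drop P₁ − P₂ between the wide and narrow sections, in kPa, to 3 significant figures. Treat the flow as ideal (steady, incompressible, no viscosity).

The volume flow rate is constant, so v₂ = (A₁/A₂)v₁ = (91.6/15.6)·1.50 = 8.80 m/s.
Bernoulli (h₁ = h₂): P₁ − P₂ = ½ρ(v₂² − v₁²).
P₁ − P₂ = ½·1020·(8.80² − 1.50²) = ½·1020·75.1 = 38300 Pa.

ΔP ≈ 38.3 kPa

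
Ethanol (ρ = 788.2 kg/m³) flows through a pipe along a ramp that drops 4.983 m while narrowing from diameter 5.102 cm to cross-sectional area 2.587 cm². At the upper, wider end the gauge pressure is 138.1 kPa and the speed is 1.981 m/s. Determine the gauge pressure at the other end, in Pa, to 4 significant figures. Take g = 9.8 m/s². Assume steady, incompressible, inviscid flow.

The volume flow rate is constant, so v₂ = (A₁/A₂)v₁ = (20.44/2.587)·1.981 = 15.66 m/s.
Energy conservation along the streamline gives P₂ = P₁ − ½ρ(v₂² − v₁²) − ρg(h₂ − h₁).
P₂ = 138100 + ½·788.2·(1.981² − 15.66²) − 788.2·9.8·(−4.983) = 138100 + (-95040) − (-38490) = 81550 Pa.

81550 Pa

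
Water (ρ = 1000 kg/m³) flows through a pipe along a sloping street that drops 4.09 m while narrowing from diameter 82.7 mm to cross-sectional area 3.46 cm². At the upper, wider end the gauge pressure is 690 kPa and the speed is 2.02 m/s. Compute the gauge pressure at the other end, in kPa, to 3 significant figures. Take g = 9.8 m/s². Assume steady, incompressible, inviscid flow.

P₂ ≈ 240 kPa

By continuity, v₂ = v₁·A₁/A₂ = 2.02·(53.7/3.46) = 31.4 m/s.
Applying Bernoulli between the two ends and solving for P₂: P₂ = P₁ + ½ρ(v₁² − v₂²) − ρgΔh.
P₂ = 690000 + ½·1000·(2.02² − 31.4²) − 1000·9.8·(−4.09) = 690000 + (-490000) − (-40100) = 240000 Pa.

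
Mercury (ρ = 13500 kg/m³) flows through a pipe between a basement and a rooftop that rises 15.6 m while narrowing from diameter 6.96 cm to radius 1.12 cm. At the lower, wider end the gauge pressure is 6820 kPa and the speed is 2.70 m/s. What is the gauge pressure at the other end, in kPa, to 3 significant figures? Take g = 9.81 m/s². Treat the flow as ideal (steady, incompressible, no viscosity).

Mass conservation (A₁v₁ = A₂v₂) gives v₂ = 2.70 × 38.0/3.94 = 26.1 m/s.
Energy conservation along the streamline gives P₂ = P₁ − ½ρ(v₂² − v₁²) − ρg(h₂ − h₁).
P₂ = 6820000 + ½·13500·(2.70² − 26.1²) − 13500·9.81·(+15.6) = 6820000 + (-4540000) − (2070000) = 217000 Pa.

P₂ = 217 kPa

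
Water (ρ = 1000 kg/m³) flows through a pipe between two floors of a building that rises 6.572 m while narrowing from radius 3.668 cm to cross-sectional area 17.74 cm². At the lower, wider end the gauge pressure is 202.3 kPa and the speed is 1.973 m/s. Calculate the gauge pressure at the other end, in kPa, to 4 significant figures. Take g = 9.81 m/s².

P₂ = 128.7 kPa

Continuity gives A₁v₁ = A₂v₂, so v₂ = (42.27 cm²)/(17.74 cm²) × 1.973 m/s = 4.701 m/s.
Applying Bernoulli between the two ends and solving for P₂: P₂ = P₁ + ½ρ(v₁² − v₂²) − ρgΔh.
P₂ = 202300 + ½·1000·(1.973² − 4.701²) − 1000·9.81·(+6.572) = 202300 + (-9103) − (64470) = 128700 Pa.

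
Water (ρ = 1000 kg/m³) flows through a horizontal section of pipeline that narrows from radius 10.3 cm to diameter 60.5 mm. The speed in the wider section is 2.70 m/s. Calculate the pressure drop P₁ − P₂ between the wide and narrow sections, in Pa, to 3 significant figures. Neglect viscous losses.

ΔP = 486000 Pa

By continuity, v₂ = v₁·A₁/A₂ = 2.70·(333/28.7) = 31.3 m/s.
The pipe is horizontal, so Bernoulli reduces to P₁ + ½ρv₁² = P₂ + ½ρv₂².
P₁ − P₂ = ½·1000·(31.3² − 2.70²) = ½·1000·973 = 486000 Pa.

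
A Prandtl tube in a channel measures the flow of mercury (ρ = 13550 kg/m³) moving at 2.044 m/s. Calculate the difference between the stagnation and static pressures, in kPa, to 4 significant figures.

At the stagnation point the flow is brought to rest, so Bernoulli gives P_stag − P_static = ½ρv².
ΔP = ½·13550·2.044² = 28310 Pa.

ΔP ≈ 28.31 kPa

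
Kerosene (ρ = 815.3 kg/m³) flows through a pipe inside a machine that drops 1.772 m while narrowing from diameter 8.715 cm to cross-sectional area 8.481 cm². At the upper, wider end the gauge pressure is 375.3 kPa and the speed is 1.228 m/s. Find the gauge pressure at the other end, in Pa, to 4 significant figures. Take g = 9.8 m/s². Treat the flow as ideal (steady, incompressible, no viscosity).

Mass conservation (A₁v₁ = A₂v₂) gives v₂ = 1.228 × 59.65/8.481 = 8.637 m/s.
Energy conservation along the streamline gives P₂ = P₁ − ½ρ(v₂² − v₁²) − ρg(h₂ − h₁).
P₂ = 375300 + ½·815.3·(1.228² − 8.637²) − 815.3·9.8·(−1.772) = 375300 + (-29800) − (-14160) = 359700 Pa.

359700 Pa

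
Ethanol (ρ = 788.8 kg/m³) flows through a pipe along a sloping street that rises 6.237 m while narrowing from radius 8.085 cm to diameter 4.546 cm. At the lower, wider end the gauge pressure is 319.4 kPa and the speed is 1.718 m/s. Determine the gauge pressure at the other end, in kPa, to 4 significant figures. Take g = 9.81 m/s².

Mass conservation (A₁v₁ = A₂v₂) gives v₂ = 1.718 × 205.4/16.23 = 21.74 m/s.
Energy conservation along the streamline gives P₂ = P₁ − ½ρ(v₂² − v₁²) − ρg(h₂ − h₁).
P₂ = 319400 + ½·788.8·(1.718² − 21.74²) − 788.8·9.81·(+6.237) = 319400 + (-185200) − (48260) = 85960 Pa.

P₂ = 85.96 kPa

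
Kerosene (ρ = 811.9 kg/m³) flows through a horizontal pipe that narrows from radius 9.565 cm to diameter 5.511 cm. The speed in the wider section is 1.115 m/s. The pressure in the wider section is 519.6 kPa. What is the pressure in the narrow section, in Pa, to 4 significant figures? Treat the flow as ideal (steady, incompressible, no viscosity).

P₂ ≈ 446800 Pa

Continuity gives A₁v₁ = A₂v₂, so v₂ = (287.4 cm²)/(23.85 cm²) × 1.115 m/s = 13.44 m/s.
Along the horizontal streamline, P + ½ρv² is constant.
P₂ = P₁ − ½ρ(v₂² − v₁²) = 519600 − ½·811.9·(13.44² − 1.115²) = 519600 − 72770 = 446800 Pa.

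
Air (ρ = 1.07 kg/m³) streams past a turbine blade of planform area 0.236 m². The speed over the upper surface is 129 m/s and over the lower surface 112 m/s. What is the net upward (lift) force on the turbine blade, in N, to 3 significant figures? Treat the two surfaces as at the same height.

With equal heights on the two surfaces, Bernoulli gives P_lower − P_upper = ½ρ(v_upper² − v_lower²).
ΔP = ½·1.07·(129² − 112²) = 2190 Pa.
Lift = ΔP · A = 2190 × 0.236 = 517 N.

F ≈ 517 N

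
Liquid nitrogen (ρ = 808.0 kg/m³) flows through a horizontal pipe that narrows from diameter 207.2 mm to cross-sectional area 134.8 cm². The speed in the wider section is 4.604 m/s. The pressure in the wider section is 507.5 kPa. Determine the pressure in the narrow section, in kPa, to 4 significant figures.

By continuity, v₂ = v₁·A₁/A₂ = 4.604·(337.2/134.8) = 11.52 m/s.
With no height change, Bernoulli's equation is P₁ + ½ρv₁² = P₂ + ½ρv₂².
P₂ = P₁ − ½ρ(v₂² − v₁²) = 507500 − ½·808.0·(11.52² − 4.604²) = 507500 − 45020 = 462500 Pa.

P₂ ≈ 462.5 kPa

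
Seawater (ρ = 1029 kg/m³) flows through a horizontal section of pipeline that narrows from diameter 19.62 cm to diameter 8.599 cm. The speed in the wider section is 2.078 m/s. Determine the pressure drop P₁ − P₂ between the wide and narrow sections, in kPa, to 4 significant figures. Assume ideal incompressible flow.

ΔP ≈ 57.99 kPa

Mass conservation (A₁v₁ = A₂v₂) gives v₂ = 2.078 × 302.3/58.07 = 10.82 m/s.
The pipe is horizontal, so Bernoulli reduces to P₁ + ½ρv₁² = P₂ + ½ρv₂².
P₁ − P₂ = ½·1029·(10.82² − 2.078²) = ½·1029·112.7 = 57990 Pa.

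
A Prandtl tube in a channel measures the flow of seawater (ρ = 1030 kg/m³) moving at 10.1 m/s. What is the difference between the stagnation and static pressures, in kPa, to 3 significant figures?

At the stagnation point the flow is brought to rest, so Bernoulli gives P_stag − P_static = ½ρv².
ΔP = ½·1030·10.1² = 52500 Pa.

ΔP ≈ 52.5 kPa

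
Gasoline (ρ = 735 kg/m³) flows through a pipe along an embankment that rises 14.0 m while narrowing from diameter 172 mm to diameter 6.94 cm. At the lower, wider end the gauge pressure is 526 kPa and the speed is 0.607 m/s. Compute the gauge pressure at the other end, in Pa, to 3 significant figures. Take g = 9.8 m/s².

Continuity gives A₁v₁ = A₂v₂, so v₂ = (232 cm²)/(37.8 cm²) × 0.607 m/s = 3.73 m/s.
Applying Bernoulli between the two ends and solving for P₂: P₂ = P₁ + ½ρ(v₁² − v₂²) − ρgΔh.
P₂ = 526000 + ½·735·(0.607² − 3.73²) − 735·9.8·(+14.0) = 526000 + (-4970) − (101000) = 420000 Pa.

420000 Pa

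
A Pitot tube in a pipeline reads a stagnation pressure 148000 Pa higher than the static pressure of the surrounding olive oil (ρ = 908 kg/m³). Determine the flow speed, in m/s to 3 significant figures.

18.1 m/s

Bernoulli between the free stream and the stagnation point: ½ρv² = P_stag − P_static.
v = √(2ΔP/ρ) = √(2·148000/908) = 18.1 m/s.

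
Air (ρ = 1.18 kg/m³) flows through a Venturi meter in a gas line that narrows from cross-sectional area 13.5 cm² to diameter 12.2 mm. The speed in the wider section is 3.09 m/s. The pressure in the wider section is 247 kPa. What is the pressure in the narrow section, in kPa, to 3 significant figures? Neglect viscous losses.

Continuity gives A₁v₁ = A₂v₂, so v₂ = (13.5 cm²)/(1.17 cm²) × 3.09 m/s = 35.7 m/s.
With no height change, Bernoulli's equation is P₁ + ½ρv₁² = P₂ + ½ρv₂².
P₂ = P₁ − ½ρ(v₂² − v₁²) = 247000 − ½·1.18·(35.7² − 3.09²) = 247000 − 746 = 246000 Pa.

P₂ ≈ 246 kPa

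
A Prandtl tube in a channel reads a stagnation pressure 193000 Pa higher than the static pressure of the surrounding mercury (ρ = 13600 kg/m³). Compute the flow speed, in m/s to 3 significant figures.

Bernoulli between the free stream and the stagnation point: ½ρv² = P_stag − P_static.
v = √(2ΔP/ρ) = √(2·193000/13600) = 5.33 m/s.

5.33 m/s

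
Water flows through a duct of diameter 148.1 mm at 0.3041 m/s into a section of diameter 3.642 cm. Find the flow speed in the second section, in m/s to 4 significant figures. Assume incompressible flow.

By continuity, v₂ = v₁·A₁/A₂ = 0.3041·(172.3/10.42) = 5.029 m/s.

v₂ ≈ 5.029 m/s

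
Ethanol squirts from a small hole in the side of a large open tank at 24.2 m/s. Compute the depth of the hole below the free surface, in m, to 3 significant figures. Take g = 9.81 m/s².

h ≈ 29.8 m

Inverting v = √(2gh) gives h = v² / 2g.
h = 24.2²/(2·9.81) = 586/19.62 = 29.8 m.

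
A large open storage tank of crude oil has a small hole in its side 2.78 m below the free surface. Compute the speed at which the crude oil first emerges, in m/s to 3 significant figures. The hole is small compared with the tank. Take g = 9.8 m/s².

Torricelli's result v = √(2gh) gives v = √(2·9.8·2.78) = 7.38 m/s.

v ≈ 7.38 m/s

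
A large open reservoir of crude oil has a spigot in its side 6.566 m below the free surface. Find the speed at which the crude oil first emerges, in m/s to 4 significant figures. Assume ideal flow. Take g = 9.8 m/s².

Torricelli's result v = √(2gh) gives v = √(2·9.8·6.566) = 11.34 m/s.

11.34 m/s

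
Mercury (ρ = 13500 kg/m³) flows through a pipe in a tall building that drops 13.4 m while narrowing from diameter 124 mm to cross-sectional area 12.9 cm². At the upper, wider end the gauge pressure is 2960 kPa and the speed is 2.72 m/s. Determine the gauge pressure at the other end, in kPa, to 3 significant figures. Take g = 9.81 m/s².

P₂ ≈ 408 kPa

By continuity, v₂ = v₁·A₁/A₂ = 2.72·(121/12.9) = 25.5 m/s.
Applying Bernoulli between the two ends and solving for P₂: P₂ = P₁ + ½ρ(v₁² − v₂²) − ρgΔh.
P₂ = 2960000 + ½·13500·(2.72² − 25.5²) − 13500·9.81·(−13.4) = 2960000 + (-4330000) − (-1770000) = 408000 Pa.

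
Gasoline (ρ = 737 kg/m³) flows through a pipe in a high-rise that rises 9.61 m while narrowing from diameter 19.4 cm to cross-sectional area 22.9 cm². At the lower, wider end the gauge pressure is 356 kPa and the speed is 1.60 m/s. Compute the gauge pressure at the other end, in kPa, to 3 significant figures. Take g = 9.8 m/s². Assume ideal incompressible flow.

P₂ ≈ 130 kPa

The volume flow rate is constant, so v₂ = (A₁/A₂)v₁ = (296/22.9)·1.60 = 20.7 m/s.
Energy conservation along the streamline gives P₂ = P₁ − ½ρ(v₂² − v₁²) − ρg(h₂ − h₁).
P₂ = 356000 + ½·737·(1.60² − 20.7²) − 737·9.8·(+9.61) = 356000 + (-156000) − (69400) = 130000 Pa.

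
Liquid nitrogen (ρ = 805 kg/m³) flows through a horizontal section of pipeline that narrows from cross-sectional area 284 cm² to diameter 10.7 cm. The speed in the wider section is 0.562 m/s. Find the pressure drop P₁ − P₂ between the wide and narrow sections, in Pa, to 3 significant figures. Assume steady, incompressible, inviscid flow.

1140 Pa

The volume flow rate is constant, so v₂ = (A₁/A₂)v₁ = (284/89.9)·0.562 = 1.77 m/s.
With no height change, Bernoulli's equation is P₁ + ½ρv₁² = P₂ + ½ρv₂².
P₁ − P₂ = ½·805·(1.77² − 0.562²) = ½·805·2.83 = 1140 Pa.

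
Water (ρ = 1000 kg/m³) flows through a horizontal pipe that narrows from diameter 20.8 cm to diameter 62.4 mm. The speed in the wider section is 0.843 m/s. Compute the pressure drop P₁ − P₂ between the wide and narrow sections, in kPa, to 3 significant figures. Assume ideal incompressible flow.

43.5 kPa

Continuity gives A₁v₁ = A₂v₂, so v₂ = (340 cm²)/(30.6 cm²) × 0.843 m/s = 9.37 m/s.
The pipe is horizontal, so Bernoulli reduces to P₁ + ½ρv₁² = P₂ + ½ρv₂².
P₁ − P₂ = ½·1000·(9.37² − 0.843²) = ½·1000·87.0 = 43500 Pa.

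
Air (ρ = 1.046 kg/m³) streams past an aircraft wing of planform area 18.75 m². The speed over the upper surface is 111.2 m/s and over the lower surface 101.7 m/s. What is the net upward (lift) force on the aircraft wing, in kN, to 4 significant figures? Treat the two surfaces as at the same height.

F ≈ 19.83 kN

From P + ½ρv² = const at equal height, P_low − P_up = ½ρ(v_up² − v_low²).
ΔP = ½·1.046·(111.2² − 101.7²) = 1058 Pa.
Lift = ΔP · A = 1058 × 18.75 = 19830 N.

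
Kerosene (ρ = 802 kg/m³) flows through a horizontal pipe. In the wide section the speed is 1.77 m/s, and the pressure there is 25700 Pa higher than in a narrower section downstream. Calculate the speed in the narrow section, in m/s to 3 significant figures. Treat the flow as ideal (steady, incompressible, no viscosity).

v₂ ≈ 8.20 m/s

With h₁ = h₂, rearranging Bernoulli gives v₂ = √(v₁² + 2ΔP/ρ).
v₂ = √(1.77² + 2·25700/802) = √(3.13 + 64.1) = 8.20 m/s.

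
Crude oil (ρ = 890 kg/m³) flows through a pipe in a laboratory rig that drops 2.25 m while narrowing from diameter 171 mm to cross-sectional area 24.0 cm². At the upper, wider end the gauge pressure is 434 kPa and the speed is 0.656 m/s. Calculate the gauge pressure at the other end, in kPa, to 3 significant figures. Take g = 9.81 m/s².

436 kPa

Continuity gives A₁v₁ = A₂v₂, so v₂ = (230 cm²)/(24.0 cm²) × 0.656 m/s = 6.28 m/s.
Applying Bernoulli between the two ends and solving for P₂: P₂ = P₁ + ½ρ(v₁² − v₂²) − ρgΔh.
P₂ = 434000 + ½·890·(0.656² − 6.28²) − 890·9.81·(−2.25) = 434000 + (-17300) − (-19600) = 436000 Pa.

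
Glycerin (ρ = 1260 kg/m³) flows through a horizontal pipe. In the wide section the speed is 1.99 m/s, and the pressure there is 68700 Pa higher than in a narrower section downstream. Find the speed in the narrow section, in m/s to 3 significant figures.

10.6 m/s

Horizontal Bernoulli: P₁ + ½ρv₁² = P₂ + ½ρv₂², so v₂² = v₁² + 2(P₁ − P₂)/ρ.
v₂ = √(1.99² + 2·68700/1260) = √(3.96 + 109) = 10.6 m/s.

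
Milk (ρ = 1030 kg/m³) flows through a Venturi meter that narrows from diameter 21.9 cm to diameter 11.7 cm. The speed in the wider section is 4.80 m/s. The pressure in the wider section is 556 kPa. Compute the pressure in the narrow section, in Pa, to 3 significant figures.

The volume flow rate is constant, so v₂ = (A₁/A₂)v₁ = (377/108)·4.80 = 16.8 m/s.
With no height change, Bernoulli's equation is P₁ + ½ρv₁² = P₂ + ½ρv₂².
P₂ = P₁ − ½ρ(v₂² − v₁²) = 556000 − ½·1030·(16.8² − 4.80²) = 556000 − 134000 = 422000 Pa.

P₂ ≈ 422000 Pa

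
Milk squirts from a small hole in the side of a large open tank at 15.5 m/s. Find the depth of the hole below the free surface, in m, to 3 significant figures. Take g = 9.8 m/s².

Inverting v = √(2gh) gives h = v² / 2g.
h = 15.5²/(2·9.8) = 240/19.60 = 12.3 m.

12.3 m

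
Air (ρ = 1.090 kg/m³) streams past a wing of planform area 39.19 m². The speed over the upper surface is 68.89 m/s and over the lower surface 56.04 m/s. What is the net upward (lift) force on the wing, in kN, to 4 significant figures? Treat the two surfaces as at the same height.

From P + ½ρv² = const at equal height, P_low − P_up = ½ρ(v_up² − v_low²).
ΔP = ½·1.090·(68.89² − 56.04²) = 874.9 Pa.
Lift = ΔP · A = 874.9 × 39.19 = 34290 N.

34.29 kN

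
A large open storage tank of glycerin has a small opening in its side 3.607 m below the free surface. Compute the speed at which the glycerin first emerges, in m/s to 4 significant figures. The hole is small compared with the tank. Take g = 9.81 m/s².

With the surface at rest and both surface and jet at atmospheric pressure, Bernoulli gives ρg h = ½ρv², so v = √(2gh) = √(2·9.81·3.607) = 8.412 m/s.

v ≈ 8.412 m/s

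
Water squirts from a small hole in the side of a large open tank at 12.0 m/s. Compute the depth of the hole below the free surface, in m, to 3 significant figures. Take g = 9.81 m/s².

7.34 m

Inverting v = √(2gh) gives h = v² / 2g.
h = 12.0²/(2·9.81) = 144/19.62 = 7.34 m.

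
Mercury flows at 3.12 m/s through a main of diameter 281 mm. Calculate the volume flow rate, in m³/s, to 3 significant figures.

Q = A·v = 0.0620 m² × 3.12 m/s = 0.193 m³/s.

0.193 m³/s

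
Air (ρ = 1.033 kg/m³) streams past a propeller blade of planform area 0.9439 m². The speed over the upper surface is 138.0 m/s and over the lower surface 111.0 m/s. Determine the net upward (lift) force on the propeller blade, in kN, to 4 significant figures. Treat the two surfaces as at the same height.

The faster flow above has the lower pressure; Bernoulli (same height) gives ΔP = ½ρ(v_up² − v_low²).
ΔP = ½·1.033·(138.0² − 111.0²) = 3472 Pa.
Lift = ΔP · A = 3472 × 0.9439 = 3278 N.

F ≈ 3.278 kN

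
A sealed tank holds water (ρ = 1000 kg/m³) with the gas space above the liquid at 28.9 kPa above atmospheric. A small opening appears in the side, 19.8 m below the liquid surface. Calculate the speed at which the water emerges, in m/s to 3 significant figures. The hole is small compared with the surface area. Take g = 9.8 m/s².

Take point 1 at the surface (v₁ ≈ 0) and point 2 at the hole (at atmospheric pressure). Bernoulli: P₁ + ρg h = P_atm + ½ρv₂².
With P₁ − P_atm = 28900 Pa, v₂ = √(2gh + 2ΔP/ρ) = √(2·9.8·19.8 + 2·28900/1000) = 21.1 m/s.

21.1 m/s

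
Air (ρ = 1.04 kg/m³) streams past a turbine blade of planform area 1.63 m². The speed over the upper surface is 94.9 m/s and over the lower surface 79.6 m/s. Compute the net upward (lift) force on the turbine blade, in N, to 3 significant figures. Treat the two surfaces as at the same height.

From P + ½ρv² = const at equal height, P_low − P_up = ½ρ(v_up² − v_low²).
ΔP = ½·1.04·(94.9² − 79.6²) = 1390 Pa.
Lift = ΔP · A = 1390 × 1.63 = 2260 N.

F ≈ 2260 N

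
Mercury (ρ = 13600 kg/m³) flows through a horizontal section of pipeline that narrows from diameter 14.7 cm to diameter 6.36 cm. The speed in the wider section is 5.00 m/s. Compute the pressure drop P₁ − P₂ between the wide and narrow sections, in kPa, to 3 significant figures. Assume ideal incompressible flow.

ΔP ≈ 4680 kPa

Mass conservation (A₁v₁ = A₂v₂) gives v₂ = 5.00 × 170/31.8 = 26.7 m/s.
The pipe is horizontal, so Bernoulli reduces to P₁ + ½ρv₁² = P₂ + ½ρv₂².
P₁ − P₂ = ½·13600·(26.7² − 5.00²) = ½·13600·688 = 4680000 Pa.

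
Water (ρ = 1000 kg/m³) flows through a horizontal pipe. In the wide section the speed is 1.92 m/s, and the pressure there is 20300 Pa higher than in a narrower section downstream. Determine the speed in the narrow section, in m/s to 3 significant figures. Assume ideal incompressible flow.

6.65 m/s

Along the level pipe P + ½ρv² is conserved, hence v₂² = v₁² + 2(P₁ − P₂)/ρ.
v₂ = √(1.92² + 2·20300/1000) = √(3.69 + 40.6) = 6.65 m/s.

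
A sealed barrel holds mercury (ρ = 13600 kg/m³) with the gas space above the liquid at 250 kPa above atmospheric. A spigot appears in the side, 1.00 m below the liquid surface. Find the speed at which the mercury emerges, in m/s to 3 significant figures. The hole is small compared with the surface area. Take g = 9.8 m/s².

v = 7.51 m/s

Take point 1 at the surface (v₁ ≈ 0) and point 2 at the hole (at atmospheric pressure). Bernoulli: P₁ + ρg h = P_atm + ½ρv₂².
With P₁ − P_atm = 250000 Pa, v₂ = √(2gh + 2ΔP/ρ) = √(2·9.8·1.00 + 2·250000/13600) = 7.51 m/s.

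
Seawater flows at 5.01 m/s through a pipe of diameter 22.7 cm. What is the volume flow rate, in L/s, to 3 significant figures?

Q ≈ 203 L/s

Q = A·v = 0.0405 m² × 5.01 m/s = 0.203 m³/s.
Converting: 0.203 m³/s × 1000 = 203 L/s.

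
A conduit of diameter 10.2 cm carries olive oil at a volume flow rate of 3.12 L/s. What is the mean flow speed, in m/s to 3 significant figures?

Q = 3.12 L/s = 0.00312 m³/s.
v = Q/A = 0.00312 / 0.00817 = 0.382 m/s.

v = 0.382 m/s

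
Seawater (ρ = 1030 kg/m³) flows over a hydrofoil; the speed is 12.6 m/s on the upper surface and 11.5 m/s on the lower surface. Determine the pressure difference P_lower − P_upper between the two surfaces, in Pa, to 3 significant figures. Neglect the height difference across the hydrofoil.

ΔP ≈ 13700 Pa

With negligible Δh, P + ½ρv² is constant, so P_low − P_up = ½ρ(v_up² − v_low²).
ΔP = ½·1030·(12.6² − 11.5²) = 13700 Pa.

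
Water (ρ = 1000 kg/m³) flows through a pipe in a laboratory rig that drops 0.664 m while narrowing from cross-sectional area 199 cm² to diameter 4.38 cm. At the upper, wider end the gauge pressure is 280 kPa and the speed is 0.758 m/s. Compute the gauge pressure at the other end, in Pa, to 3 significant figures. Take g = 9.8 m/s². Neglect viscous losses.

237000 Pa

Continuity gives A₁v₁ = A₂v₂, so v₂ = (199 cm²)/(15.1 cm²) × 0.758 m/s = 10.0 m/s.
Applying Bernoulli between the two ends and solving for P₂: P₂ = P₁ + ½ρ(v₁² − v₂²) − ρgΔh.
P₂ = 280000 + ½·1000·(0.758² − 10.0²) − 1000·9.8·(−0.664) = 280000 + (-49800) − (-6510) = 237000 Pa.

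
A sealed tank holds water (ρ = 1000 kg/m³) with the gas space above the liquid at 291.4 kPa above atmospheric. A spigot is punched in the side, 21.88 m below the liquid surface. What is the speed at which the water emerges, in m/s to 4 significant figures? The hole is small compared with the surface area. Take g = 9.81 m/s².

v = 31.81 m/s

Take point 1 at the surface (v₁ ≈ 0) and point 2 at the hole (at atmospheric pressure). Bernoulli: P₁ + ρg h = P_atm + ½ρv₂².
With P₁ − P_atm = 291400 Pa, v₂ = √(2gh + 2ΔP/ρ) = √(2·9.81·21.88 + 2·291400/1000) = 31.81 m/s.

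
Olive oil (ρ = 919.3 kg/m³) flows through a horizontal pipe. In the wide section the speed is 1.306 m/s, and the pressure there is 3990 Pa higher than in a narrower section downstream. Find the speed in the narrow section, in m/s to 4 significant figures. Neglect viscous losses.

3.223 m/s

With h₁ = h₂, rearranging Bernoulli gives v₂ = √(v₁² + 2ΔP/ρ).
v₂ = √(1.306² + 2·3990/919.3) = √(1.706 + 8.681) = 3.223 m/s.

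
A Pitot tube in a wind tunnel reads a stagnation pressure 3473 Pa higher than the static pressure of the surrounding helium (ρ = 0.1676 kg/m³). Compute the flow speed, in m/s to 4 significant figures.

At the stagnation point the flow is brought to rest, so Bernoulli gives P_stag − P_static = ½ρv².
v = √(2ΔP/ρ) = √(2·3473/0.1676) = 203.6 m/s.

v ≈ 203.6 m/s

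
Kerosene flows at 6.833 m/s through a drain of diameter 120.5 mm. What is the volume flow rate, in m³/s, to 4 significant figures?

Q = 0.07792 m³/s

Q = A·v = 0.01140 m² × 6.833 m/s = 0.07792 m³/s.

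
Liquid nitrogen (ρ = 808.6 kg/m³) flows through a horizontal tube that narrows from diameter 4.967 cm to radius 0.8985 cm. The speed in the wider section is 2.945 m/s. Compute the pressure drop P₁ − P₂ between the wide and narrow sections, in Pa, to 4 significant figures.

201200 Pa

Continuity gives A₁v₁ = A₂v₂, so v₂ = (19.38 cm²)/(2.536 cm²) × 2.945 m/s = 22.50 m/s.
Along the horizontal streamline, P + ½ρv² is constant.
P₁ − P₂ = ½·808.6·(22.50² − 2.945²) = ½·808.6·497.6 = 201200 Pa.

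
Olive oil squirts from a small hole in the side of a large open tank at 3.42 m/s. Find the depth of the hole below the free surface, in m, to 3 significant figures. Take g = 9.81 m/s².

h ≈ 0.596 m

Torricelli: v = √(2gh), so h = v²/(2g).
h = 3.42²/(2·9.81) = 11.7/19.62 = 0.596 m.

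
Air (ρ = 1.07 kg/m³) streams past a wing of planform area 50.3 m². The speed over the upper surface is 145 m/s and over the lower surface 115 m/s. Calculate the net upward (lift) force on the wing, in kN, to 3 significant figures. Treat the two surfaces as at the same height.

F = 210 kN

From P + ½ρv² = const at equal height, P_low − P_up = ½ρ(v_up² − v_low²).
ΔP = ½·1.07·(145² − 115²) = 4170 Pa.
Lift = ΔP · A = 4170 × 50.3 = 210000 N.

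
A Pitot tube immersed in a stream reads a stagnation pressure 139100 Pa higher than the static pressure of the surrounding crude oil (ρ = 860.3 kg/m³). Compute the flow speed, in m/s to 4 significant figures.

v = 17.98 m/s

At the stagnation point the flow is brought to rest, so Bernoulli gives P_stag − P_static = ½ρv².
v = √(2ΔP/ρ) = √(2·139100/860.3) = 17.98 m/s.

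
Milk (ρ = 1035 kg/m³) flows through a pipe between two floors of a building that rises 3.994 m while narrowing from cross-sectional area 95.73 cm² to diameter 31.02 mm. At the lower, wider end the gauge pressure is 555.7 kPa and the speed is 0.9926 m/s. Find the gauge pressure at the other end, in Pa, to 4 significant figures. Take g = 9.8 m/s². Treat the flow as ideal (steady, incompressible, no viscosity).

P₂ = 433900 Pa

The volume flow rate is constant, so v₂ = (A₁/A₂)v₁ = (95.73/7.557)·0.9926 = 12.57 m/s.
Energy conservation along the streamline gives P₂ = P₁ − ½ρ(v₂² − v₁²) − ρg(h₂ − h₁).
P₂ = 555700 + ½·1035·(0.9926² − 12.57²) − 1035·9.8·(+3.994) = 555700 + (-81300) − (40510) = 433900 Pa.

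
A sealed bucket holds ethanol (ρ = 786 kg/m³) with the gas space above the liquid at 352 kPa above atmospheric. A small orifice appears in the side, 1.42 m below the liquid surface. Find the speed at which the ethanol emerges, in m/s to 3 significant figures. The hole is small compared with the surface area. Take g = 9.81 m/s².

Take point 1 at the surface (v₁ ≈ 0) and point 2 at the hole (at atmospheric pressure). Bernoulli: P₁ + ρg h = P_atm + ½ρv₂².
With P₁ − P_atm = 352000 Pa, v₂ = √(2gh + 2ΔP/ρ) = √(2·9.81·1.42 + 2·352000/786) = 30.4 m/s.

v ≈ 30.4 m/s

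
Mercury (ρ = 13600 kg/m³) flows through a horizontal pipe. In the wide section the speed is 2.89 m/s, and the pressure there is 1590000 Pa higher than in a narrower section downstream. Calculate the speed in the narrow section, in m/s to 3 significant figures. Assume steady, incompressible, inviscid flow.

v₂ = 15.6 m/s

Along the level pipe P + ½ρv² is conserved, hence v₂² = v₁² + 2(P₁ − P₂)/ρ.
v₂ = √(2.89² + 2·1590000/13600) = √(8.35 + 234) = 15.6 m/s.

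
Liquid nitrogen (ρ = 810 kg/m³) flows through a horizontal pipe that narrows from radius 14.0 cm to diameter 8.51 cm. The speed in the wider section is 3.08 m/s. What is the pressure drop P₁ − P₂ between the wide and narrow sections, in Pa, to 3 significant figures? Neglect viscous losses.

The volume flow rate is constant, so v₂ = (A₁/A₂)v₁ = (616/56.9)·3.08 = 33.3 m/s.
With no height change, Bernoulli's equation is P₁ + ½ρv₁² = P₂ + ½ρv₂².
P₁ − P₂ = ½·810·(33.3² − 3.08²) = ½·810·1100 = 446000 Pa.

446000 Pa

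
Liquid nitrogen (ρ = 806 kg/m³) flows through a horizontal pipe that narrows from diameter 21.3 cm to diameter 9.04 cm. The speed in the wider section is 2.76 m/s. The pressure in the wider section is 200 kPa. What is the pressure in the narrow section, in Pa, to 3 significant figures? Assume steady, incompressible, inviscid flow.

P₂ = 108000 Pa

Mass conservation (A₁v₁ = A₂v₂) gives v₂ = 2.76 × 356/64.2 = 15.3 m/s.
Along the horizontal streamline, P + ½ρv² is constant.
P₂ = P₁ − ½ρ(v₂² − v₁²) = 200000 − ½·806·(15.3² − 2.76²) = 200000 − 91500 = 108000 Pa.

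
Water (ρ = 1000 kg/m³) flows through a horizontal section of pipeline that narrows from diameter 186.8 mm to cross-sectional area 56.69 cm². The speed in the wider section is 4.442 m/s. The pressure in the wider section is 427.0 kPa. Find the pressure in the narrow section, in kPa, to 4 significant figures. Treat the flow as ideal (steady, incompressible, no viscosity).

Mass conservation (A₁v₁ = A₂v₂) gives v₂ = 4.442 × 274.1/56.69 = 21.47 m/s.
The pipe is horizontal, so Bernoulli reduces to P₁ + ½ρv₁² = P₂ + ½ρv₂².
P₂ = P₁ − ½ρ(v₂² − v₁²) = 427000 − ½·1000·(21.47² − 4.442²) = 427000 − 220700 = 206300 Pa.

P₂ ≈ 206.3 kPa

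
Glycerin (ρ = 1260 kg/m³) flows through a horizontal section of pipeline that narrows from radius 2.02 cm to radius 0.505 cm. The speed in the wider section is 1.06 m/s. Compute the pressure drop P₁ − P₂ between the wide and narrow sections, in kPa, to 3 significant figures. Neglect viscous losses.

ΔP ≈ 181 kPa

Continuity gives A₁v₁ = A₂v₂, so v₂ = (12.8 cm²)/(0.801 cm²) × 1.06 m/s = 17.0 m/s.
Along the horizontal streamline, P + ½ρv² is constant.
P₁ − P₂ = ½·1260·(17.0² − 1.06²) = ½·1260·287 = 181000 Pa.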